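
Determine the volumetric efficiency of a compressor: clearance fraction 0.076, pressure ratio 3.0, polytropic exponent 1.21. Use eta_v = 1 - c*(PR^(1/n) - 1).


PR^(1/n) = 3.0^(1/1.21) = 2.47922011
eta_v = 1 - 0.076 * (2.47922011 - 1)
eta_v = 0.8876

0.8876


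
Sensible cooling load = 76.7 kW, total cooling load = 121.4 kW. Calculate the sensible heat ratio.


SHR = Q_sensible / Q_total
SHR = 76.7 / 121.4
SHR = 0.632

0.632


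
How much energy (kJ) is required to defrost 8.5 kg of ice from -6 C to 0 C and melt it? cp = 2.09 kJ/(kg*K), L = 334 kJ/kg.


Sensible heat = cp * dT = 2.09 * 6 = 12.54 kJ/kg
Total per kg = 12.54 + 334 = 346.54 kJ/kg
Q = m * total = 8.5 * 346.54
Q = 2945.6 kJ

2945.6


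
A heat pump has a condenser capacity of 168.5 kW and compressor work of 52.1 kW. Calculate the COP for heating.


COP_hp = Q_cond / W
COP_hp = 168.5 / 52.1
COP_hp = 3.234

3.234


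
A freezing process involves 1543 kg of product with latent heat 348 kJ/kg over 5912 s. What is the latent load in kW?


Q_lat = m * h_fg / t
Q_lat = 1543 * 348 / 5912
Q_lat = 90.83 kW

90.83


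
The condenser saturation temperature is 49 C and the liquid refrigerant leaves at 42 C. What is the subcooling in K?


Subcooling = T_cond - T_liquid
Subcooling = 49 - 42
Subcooling = 7 K

7


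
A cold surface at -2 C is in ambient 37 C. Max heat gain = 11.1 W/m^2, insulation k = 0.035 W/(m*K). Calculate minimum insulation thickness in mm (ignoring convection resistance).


dT = 37 - (-2) = 39 K
thickness = k * dT / q_max * 1000
thickness = 0.035 * 39 / 11.1 * 1000
thickness = 123.0 mm

123.0


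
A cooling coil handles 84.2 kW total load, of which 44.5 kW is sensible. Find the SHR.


SHR = Q_sensible / Q_total
SHR = 44.5 / 84.2
SHR = 0.529

0.529


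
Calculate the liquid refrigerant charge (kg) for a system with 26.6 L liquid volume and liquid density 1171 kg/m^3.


Charge = V * rho / 1000
Charge = 26.6 * 1171 / 1000
Charge = 31.15 kg

31.15


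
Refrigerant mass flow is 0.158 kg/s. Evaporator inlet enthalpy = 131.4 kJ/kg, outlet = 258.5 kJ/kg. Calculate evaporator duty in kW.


dh = 258.5 - 131.4 = 127.1 kJ/kg
Q_evap = m_dot * dh = 0.158 * 127.1
Q_evap = 20.08 kW

20.08


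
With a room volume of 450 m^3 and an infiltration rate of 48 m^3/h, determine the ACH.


ACH = flow / volume
ACH = 48 / 450
ACH = 0.107

0.107


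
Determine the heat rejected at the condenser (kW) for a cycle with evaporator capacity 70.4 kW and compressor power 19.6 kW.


Q_cond = Q_evap + W
Q_cond = 70.4 + 19.6
Q_cond = 90.0 kW

90.0


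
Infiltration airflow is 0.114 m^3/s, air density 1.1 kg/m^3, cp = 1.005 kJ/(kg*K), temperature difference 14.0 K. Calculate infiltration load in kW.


Q = V_dot * rho * cp * dT
Q = 0.114 * 1.1 * 1.005 * 14.0
Q = 1.764 kW

1.764


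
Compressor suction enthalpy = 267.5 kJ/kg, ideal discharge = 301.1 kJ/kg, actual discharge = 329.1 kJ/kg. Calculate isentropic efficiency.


dh_ideal = 301.1 - 267.5 = 33.6 kJ/kg
dh_actual = 329.1 - 267.5 = 61.6 kJ/kg
eta_s = dh_ideal / dh_actual = 33.6 / 61.6
eta_s = 0.5455

0.5455


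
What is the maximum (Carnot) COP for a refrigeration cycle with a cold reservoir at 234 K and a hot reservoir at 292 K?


dT = 292 - 234 = 58 K
COP_carnot = T_cold / dT = 234 / 58
COP_carnot = 4.034

4.034


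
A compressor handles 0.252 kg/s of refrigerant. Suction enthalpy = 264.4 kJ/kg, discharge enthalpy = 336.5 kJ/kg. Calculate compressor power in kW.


dh = 336.5 - 264.4 = 72.1 kJ/kg
W = m_dot * dh = 0.252 * 72.1 = 18.17 kW

18.17


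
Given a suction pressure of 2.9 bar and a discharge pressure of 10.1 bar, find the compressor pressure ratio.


PR = P_high / P_low
PR = 10.1 / 2.9
PR = 3.483

3.483


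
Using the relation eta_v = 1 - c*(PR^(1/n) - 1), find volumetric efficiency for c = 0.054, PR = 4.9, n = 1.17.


PR^(1/n) = 4.9^(1/1.17) = 3.88965587
eta_v = 1 - 0.054 * (3.88965587 - 1)
eta_v = 0.844

0.844


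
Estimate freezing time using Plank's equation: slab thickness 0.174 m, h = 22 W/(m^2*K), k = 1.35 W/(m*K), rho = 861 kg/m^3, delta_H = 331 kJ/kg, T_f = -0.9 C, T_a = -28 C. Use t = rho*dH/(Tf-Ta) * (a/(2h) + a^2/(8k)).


dT = -0.9 - (-28) = 27.1 K
term1 = a/(2h) = 0.174/(2*22) = 0.003954545455
term2 = a^2/(8k) = 0.174^2/(8*1.35) = 0.002803333333
t = rho*dH*1000/dT * (term1 + term2)
t = 861*331*1000/27.1 * (0.003954545455 + 0.002803333333)
t = 71068 s

71068


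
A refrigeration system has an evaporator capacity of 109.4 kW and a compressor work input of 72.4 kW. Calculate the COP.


COP = Q_evap / W
COP = 109.4 / 72.4
COP = 1.511

1.511


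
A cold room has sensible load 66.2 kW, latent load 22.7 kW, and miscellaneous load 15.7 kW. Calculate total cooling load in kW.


Q_total = Q_s + Q_l + Q_misc
Q_total = 66.2 + 22.7 + 15.7
Q_total = 104.6 kW

104.6


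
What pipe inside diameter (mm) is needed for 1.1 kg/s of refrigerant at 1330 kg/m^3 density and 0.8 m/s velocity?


A = m_dot / (rho * v) = 1.1 / (1330 * 0.8) = 0.001033834586 m^2
d = sqrt(4*A/pi) * 1000
d = 36.3 mm

36.3


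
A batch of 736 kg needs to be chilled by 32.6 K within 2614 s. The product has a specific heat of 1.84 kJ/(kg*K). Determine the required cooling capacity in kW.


Q = m * cp * dT / t
Q = 736 * 1.84 * 32.6 / 2614
Q = 16.889 kW

16.889


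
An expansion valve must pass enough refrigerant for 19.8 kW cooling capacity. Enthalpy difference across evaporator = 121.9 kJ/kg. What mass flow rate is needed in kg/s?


m_dot = Q / dh
m_dot = 19.8 / 121.9
m_dot = 0.1624 kg/s

0.1624


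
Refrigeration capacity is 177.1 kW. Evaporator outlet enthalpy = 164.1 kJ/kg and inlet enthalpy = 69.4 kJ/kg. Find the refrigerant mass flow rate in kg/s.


dh = 164.1 - 69.4 = 94.7 kJ/kg
m_dot = Q / dh = 177.1 / 94.7 = 1.8701 kg/s

1.8701


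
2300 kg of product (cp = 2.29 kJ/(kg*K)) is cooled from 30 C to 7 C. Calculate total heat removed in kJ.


dT = 30 - (7) = 23 K
Q = m * cp * dT = 2300 * 2.29 * 23
Q = 121141 kJ

121141


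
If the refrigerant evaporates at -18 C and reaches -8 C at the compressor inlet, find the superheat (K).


Superheat = T_suction - T_evap
Superheat = -8 - (-18)
Superheat = 10 K

10


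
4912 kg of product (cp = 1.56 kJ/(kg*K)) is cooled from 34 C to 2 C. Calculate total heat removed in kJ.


dT = 34 - (2) = 32 K
Q = m * cp * dT = 4912 * 1.56 * 32
Q = 245207 kJ

245207


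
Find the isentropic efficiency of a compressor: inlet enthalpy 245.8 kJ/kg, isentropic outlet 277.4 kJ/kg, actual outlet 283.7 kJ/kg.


dh_ideal = 277.4 - 245.8 = 31.6 kJ/kg
dh_actual = 283.7 - 245.8 = 37.9 kJ/kg
eta_s = dh_ideal / dh_actual = 31.6 / 37.9
eta_s = 0.8338

0.8338


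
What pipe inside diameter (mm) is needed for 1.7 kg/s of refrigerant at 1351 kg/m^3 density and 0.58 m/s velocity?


A = m_dot / (rho * v) = 1.7 / (1351 * 0.58) = 0.002169529595 m^2
d = sqrt(4*A/pi) * 1000
d = 52.6 mm

52.6


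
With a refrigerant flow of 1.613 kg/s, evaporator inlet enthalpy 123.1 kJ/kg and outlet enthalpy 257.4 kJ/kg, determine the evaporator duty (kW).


dh = 257.4 - 123.1 = 134.3 kJ/kg
Q_evap = m_dot * dh = 1.613 * 134.3
Q_evap = 216.63 kW

216.63


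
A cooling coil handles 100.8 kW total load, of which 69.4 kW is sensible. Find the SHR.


SHR = Q_sensible / Q_total
SHR = 69.4 / 100.8
SHR = 0.688

0.688


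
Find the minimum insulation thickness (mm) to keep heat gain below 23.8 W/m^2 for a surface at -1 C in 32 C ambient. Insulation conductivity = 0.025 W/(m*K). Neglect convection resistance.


dT = 32 - (-1) = 33 K
thickness = k * dT / q_max * 1000
thickness = 0.025 * 33 / 23.8 * 1000
thickness = 34.7 mm

34.7


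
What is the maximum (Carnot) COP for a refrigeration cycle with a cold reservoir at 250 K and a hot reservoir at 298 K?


dT = 298 - 250 = 48 K
COP_carnot = T_cold / dT = 250 / 48
COP_carnot = 5.208

5.208


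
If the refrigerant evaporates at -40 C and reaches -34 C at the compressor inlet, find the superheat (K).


Superheat = T_suction - T_evap
Superheat = -34 - (-40)
Superheat = 6 K

6


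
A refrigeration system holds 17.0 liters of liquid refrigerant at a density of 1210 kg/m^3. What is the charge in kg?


Charge = V * rho / 1000
Charge = 17.0 * 1210 / 1000
Charge = 20.57 kg

20.57


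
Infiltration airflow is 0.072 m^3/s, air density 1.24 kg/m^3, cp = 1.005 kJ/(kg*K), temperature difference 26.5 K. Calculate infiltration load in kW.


Q = V_dot * rho * cp * dT
Q = 0.072 * 1.24 * 1.005 * 26.5
Q = 2.378 kW

2.378


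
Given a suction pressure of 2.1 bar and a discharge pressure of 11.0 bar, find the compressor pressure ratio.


PR = P_high / P_low
PR = 11.0 / 2.1
PR = 5.238

5.238


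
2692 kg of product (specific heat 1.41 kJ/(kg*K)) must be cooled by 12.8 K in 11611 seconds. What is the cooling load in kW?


Q = m * cp * dT / t
Q = 2692 * 1.41 * 12.8 / 11611
Q = 4.184 kW

4.184


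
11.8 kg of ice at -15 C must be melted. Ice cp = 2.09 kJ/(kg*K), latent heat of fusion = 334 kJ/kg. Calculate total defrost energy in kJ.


Sensible heat = cp * dT = 2.09 * 15 = 31.35 kJ/kg
Total per kg = 31.35 + 334 = 365.35 kJ/kg
Q = m * total = 11.8 * 365.35
Q = 4311.1 kJ

4311.1


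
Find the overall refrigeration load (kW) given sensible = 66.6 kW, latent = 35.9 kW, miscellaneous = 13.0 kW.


Q_total = Q_s + Q_l + Q_misc
Q_total = 66.6 + 35.9 + 13.0
Q_total = 115.5 kW

115.5


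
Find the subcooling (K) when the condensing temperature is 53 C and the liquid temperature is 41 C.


Subcooling = T_cond - T_liquid
Subcooling = 53 - 41
Subcooling = 12 K

12


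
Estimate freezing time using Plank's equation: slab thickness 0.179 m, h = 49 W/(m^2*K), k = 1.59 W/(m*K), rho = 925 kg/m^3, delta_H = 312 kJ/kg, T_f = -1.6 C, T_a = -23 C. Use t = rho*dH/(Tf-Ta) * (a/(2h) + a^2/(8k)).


dT = -1.6 - (-23) = 21.4 K
term1 = a/(2h) = 0.179/(2*49) = 0.001826530612
term2 = a^2/(8k) = 0.179^2/(8*1.59) = 0.002518946541
t = rho*dH*1000/dT * (term1 + term2)
t = 925*312*1000/21.4 * (0.001826530612 + 0.002518946541)
t = 58603 s

58603


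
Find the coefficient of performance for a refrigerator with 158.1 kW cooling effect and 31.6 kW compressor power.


COP = Q_evap / W
COP = 158.1 / 31.6
COP = 5.003

5.003


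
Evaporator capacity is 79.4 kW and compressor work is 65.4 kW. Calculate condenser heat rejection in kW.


Q_cond = Q_evap + W
Q_cond = 79.4 + 65.4
Q_cond = 144.8 kW

144.8


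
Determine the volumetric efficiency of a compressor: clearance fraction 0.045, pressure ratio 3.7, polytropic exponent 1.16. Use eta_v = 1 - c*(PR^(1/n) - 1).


PR^(1/n) = 3.7^(1/1.16) = 3.08907941
eta_v = 1 - 0.045 * (3.08907941 - 1)
eta_v = 0.906

0.906


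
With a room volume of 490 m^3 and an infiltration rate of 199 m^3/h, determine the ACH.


ACH = flow / volume
ACH = 199 / 490
ACH = 0.406

0.406


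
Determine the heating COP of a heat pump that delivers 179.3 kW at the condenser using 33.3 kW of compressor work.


COP_hp = Q_cond / W
COP_hp = 179.3 / 33.3
COP_hp = 5.384

5.384


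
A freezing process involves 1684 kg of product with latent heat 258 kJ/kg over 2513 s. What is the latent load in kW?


Q_lat = m * h_fg / t
Q_lat = 1684 * 258 / 2513
Q_lat = 172.89 kW

172.89


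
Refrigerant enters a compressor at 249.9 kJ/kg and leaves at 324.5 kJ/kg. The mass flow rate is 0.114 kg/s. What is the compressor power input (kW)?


dh = 324.5 - 249.9 = 74.6 kJ/kg
W = m_dot * dh = 0.114 * 74.6 = 8.5 kW

8.5


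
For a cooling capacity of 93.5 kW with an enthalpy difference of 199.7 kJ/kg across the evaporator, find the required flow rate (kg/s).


m_dot = Q / dh
m_dot = 93.5 / 199.7
m_dot = 0.4682 kg/s

0.4682


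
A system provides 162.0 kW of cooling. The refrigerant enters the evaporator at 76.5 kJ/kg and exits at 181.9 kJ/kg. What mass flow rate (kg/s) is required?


dh = 181.9 - 76.5 = 105.4 kJ/kg
m_dot = Q / dh = 162.0 / 105.4 = 1.537 kg/s

1.537


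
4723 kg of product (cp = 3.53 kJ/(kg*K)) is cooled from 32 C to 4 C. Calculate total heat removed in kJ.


dT = 32 - (4) = 28 K
Q = m * cp * dT = 4723 * 3.53 * 28
Q = 466821 kJ

466821


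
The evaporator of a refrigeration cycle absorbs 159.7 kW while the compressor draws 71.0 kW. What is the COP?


COP = Q_evap / W
COP = 159.7 / 71.0
COP = 2.249

2.249


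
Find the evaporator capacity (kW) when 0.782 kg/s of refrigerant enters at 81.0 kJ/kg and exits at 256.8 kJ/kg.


dh = 256.8 - 81.0 = 175.8 kJ/kg
Q_evap = m_dot * dh = 0.782 * 175.8
Q_evap = 137.48 kW

137.48


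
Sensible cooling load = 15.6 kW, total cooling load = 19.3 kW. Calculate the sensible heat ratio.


SHR = Q_sensible / Q_total
SHR = 15.6 / 19.3
SHR = 0.808

0.808


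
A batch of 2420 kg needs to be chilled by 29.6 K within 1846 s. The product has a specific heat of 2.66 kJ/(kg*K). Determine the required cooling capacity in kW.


Q = m * cp * dT / t
Q = 2420 * 2.66 * 29.6 / 1846
Q = 103.218 kW

103.218


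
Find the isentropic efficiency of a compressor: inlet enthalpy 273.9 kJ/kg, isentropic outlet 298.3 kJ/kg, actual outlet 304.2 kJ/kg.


dh_ideal = 298.3 - 273.9 = 24.4 kJ/kg
dh_actual = 304.2 - 273.9 = 30.3 kJ/kg
eta_s = dh_ideal / dh_actual = 24.4 / 30.3
eta_s = 0.8053

0.8053


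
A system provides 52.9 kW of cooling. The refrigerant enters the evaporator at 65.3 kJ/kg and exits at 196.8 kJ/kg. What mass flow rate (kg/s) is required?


dh = 196.8 - 65.3 = 131.5 kJ/kg
m_dot = Q / dh = 52.9 / 131.5 = 0.4023 kg/s

0.4023


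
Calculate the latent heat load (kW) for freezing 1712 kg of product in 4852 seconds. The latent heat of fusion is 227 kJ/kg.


Q_lat = m * h_fg / t
Q_lat = 1712 * 227 / 4852
Q_lat = 80.1 kW

80.1


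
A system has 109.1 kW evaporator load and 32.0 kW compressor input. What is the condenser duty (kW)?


Q_cond = Q_evap + W
Q_cond = 109.1 + 32.0
Q_cond = 141.1 kW

141.1


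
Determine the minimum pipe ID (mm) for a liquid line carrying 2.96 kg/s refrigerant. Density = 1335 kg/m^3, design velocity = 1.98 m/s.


A = m_dot / (rho * v) = 2.96 / (1335 * 1.98) = 0.001119812356 m^2
d = sqrt(4*A/pi) * 1000
d = 37.8 mm

37.8


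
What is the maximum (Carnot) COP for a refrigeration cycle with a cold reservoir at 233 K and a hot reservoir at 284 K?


dT = 284 - 233 = 51 K
COP_carnot = T_cold / dT = 233 / 51
COP_carnot = 4.569

4.569


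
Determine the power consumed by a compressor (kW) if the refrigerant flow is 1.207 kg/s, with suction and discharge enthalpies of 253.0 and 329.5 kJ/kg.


dh = 329.5 - 253.0 = 76.5 kJ/kg
W = m_dot * dh = 1.207 * 76.5 = 92.34 kW

92.34


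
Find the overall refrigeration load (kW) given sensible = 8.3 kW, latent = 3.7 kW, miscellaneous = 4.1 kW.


Q_total = Q_s + Q_l + Q_misc
Q_total = 8.3 + 3.7 + 4.1
Q_total = 16.1 kW

16.1


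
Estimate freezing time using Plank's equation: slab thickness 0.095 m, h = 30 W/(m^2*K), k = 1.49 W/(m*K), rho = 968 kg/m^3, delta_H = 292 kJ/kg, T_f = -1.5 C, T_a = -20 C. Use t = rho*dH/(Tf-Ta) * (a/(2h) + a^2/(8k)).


dT = -1.5 - (-20) = 18.5 K
term1 = a/(2h) = 0.095/(2*30) = 0.001583333333
term2 = a^2/(8k) = 0.095^2/(8*1.49) = 0.0007571308725
t = rho*dH*1000/dT * (term1 + term2)
t = 968*292*1000/18.5 * (0.001583333333 + 0.0007571308725)
t = 35759 s

35759


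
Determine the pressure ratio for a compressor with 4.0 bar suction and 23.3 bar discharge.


PR = P_high / P_low
PR = 23.3 / 4.0
PR = 5.825

5.825


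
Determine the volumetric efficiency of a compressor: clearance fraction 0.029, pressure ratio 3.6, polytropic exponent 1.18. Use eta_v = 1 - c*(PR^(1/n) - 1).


PR^(1/n) = 3.6^(1/1.18) = 2.96102993
eta_v = 1 - 0.029 * (2.96102993 - 1)
eta_v = 0.9431

0.9431


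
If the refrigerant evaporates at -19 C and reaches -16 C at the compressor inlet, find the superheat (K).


Superheat = T_suction - T_evap
Superheat = -16 - (-19)
Superheat = 3 K

3


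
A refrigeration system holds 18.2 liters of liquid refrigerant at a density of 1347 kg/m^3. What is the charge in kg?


Charge = V * rho / 1000
Charge = 18.2 * 1347 / 1000
Charge = 24.52 kg

24.52


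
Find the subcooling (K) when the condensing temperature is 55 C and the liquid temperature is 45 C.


Subcooling = T_cond - T_liquid
Subcooling = 55 - 45
Subcooling = 10 K

10


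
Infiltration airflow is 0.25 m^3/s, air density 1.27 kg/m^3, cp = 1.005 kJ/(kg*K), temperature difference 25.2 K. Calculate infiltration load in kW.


Q = V_dot * rho * cp * dT
Q = 0.25 * 1.27 * 1.005 * 25.2
Q = 8.041 kW

8.041


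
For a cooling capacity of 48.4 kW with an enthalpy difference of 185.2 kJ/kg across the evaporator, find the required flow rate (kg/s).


m_dot = Q / dh
m_dot = 48.4 / 185.2
m_dot = 0.2613 kg/s

0.2613


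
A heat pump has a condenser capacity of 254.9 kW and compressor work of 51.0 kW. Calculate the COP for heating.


COP_hp = Q_cond / W
COP_hp = 254.9 / 51.0
COP_hp = 4.998

4.998


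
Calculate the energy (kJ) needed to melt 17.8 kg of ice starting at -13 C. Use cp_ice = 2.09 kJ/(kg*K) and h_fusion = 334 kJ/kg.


Sensible heat = cp * dT = 2.09 * 13 = 27.17 kJ/kg
Total per kg = 27.17 + 334 = 361.17 kJ/kg
Q = m * total = 17.8 * 361.17
Q = 6428.8 kJ

6428.8


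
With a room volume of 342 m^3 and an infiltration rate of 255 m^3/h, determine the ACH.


ACH = flow / volume
ACH = 255 / 342
ACH = 0.746

0.746


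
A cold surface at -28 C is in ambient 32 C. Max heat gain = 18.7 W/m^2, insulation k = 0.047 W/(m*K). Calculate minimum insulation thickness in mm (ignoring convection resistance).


dT = 32 - (-28) = 60 K
thickness = k * dT / q_max * 1000
thickness = 0.047 * 60 / 18.7 * 1000
thickness = 150.8 mm

150.8


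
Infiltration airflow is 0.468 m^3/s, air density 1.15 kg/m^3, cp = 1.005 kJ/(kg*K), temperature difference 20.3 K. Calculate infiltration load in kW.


Q = V_dot * rho * cp * dT
Q = 0.468 * 1.15 * 1.005 * 20.3
Q = 10.98 kW

10.98


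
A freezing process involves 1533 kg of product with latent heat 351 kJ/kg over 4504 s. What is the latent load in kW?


Q_lat = m * h_fg / t
Q_lat = 1533 * 351 / 4504
Q_lat = 119.47 kW

119.47


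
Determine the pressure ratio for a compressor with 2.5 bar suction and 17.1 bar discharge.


PR = P_high / P_low
PR = 17.1 / 2.5
PR = 6.84

6.84


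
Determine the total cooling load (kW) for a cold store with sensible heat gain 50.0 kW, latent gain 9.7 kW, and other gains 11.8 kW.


Q_total = Q_s + Q_l + Q_misc
Q_total = 50.0 + 9.7 + 11.8
Q_total = 71.5 kW

71.5


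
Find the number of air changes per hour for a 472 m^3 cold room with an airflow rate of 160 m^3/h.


ACH = flow / volume
ACH = 160 / 472
ACH = 0.339

0.339


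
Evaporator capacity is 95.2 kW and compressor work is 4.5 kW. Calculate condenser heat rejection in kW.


Q_cond = Q_evap + W
Q_cond = 95.2 + 4.5
Q_cond = 99.7 kW

99.7


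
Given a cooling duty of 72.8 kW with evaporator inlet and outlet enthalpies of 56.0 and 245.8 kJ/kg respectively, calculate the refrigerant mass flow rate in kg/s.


dh = 245.8 - 56.0 = 189.8 kJ/kg
m_dot = Q / dh = 72.8 / 189.8 = 0.3836 kg/s

0.3836


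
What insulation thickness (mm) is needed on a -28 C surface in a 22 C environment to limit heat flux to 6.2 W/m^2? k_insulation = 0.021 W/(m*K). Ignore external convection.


dT = 22 - (-28) = 50 K
thickness = k * dT / q_max * 1000
thickness = 0.021 * 50 / 6.2 * 1000
thickness = 169.4 mm

169.4


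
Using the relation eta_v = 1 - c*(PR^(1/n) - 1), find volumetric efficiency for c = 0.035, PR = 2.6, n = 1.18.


PR^(1/n) = 2.6^(1/1.18) = 2.24735835
eta_v = 1 - 0.035 * (2.24735835 - 1)
eta_v = 0.9563

0.9563


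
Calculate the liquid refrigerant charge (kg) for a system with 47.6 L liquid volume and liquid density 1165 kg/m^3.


Charge = V * rho / 1000
Charge = 47.6 * 1165 / 1000
Charge = 55.45 kg

55.45


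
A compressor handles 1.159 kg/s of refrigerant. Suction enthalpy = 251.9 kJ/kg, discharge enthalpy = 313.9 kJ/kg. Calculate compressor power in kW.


dh = 313.9 - 251.9 = 62.0 kJ/kg
W = m_dot * dh = 1.159 * 62.0 = 71.86 kW

71.86


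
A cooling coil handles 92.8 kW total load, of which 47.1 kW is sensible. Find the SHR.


SHR = Q_sensible / Q_total
SHR = 47.1 / 92.8
SHR = 0.508

0.508


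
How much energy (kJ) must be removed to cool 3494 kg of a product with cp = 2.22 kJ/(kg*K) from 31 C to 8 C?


dT = 31 - (8) = 23 K
Q = m * cp * dT = 3494 * 2.22 * 23
Q = 178404 kJ

178404


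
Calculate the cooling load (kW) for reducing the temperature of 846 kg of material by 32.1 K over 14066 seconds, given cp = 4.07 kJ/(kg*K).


Q = m * cp * dT / t
Q = 846 * 4.07 * 32.1 / 14066
Q = 7.858 kW

7.858


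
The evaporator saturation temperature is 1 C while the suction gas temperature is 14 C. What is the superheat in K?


Superheat = T_suction - T_evap
Superheat = 14 - (1)
Superheat = 13 K

13


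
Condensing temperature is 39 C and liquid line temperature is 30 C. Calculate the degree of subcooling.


Subcooling = T_cond - T_liquid
Subcooling = 39 - 30
Subcooling = 9 K

9


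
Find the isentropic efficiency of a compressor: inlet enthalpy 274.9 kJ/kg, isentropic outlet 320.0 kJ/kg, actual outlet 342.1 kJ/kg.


dh_ideal = 320.0 - 274.9 = 45.1 kJ/kg
dh_actual = 342.1 - 274.9 = 67.2 kJ/kg
eta_s = dh_ideal / dh_actual = 45.1 / 67.2
eta_s = 0.6711

0.6711


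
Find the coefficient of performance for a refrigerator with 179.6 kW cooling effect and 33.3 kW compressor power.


COP = Q_evap / W
COP = 179.6 / 33.3
COP = 5.393

5.393


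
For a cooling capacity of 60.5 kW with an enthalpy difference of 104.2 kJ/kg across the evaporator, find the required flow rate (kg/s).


m_dot = Q / dh
m_dot = 60.5 / 104.2
m_dot = 0.5806 kg/s

0.5806


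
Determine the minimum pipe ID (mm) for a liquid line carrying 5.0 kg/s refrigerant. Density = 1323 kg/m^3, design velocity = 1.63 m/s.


A = m_dot / (rho * v) = 5.0 / (1323 * 1.63) = 0.002318582511 m^2
d = sqrt(4*A/pi) * 1000
d = 54.3 mm

54.3


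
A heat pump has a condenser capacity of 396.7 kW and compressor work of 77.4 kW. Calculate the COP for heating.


COP_hp = Q_cond / W
COP_hp = 396.7 / 77.4
COP_hp = 5.125

5.125


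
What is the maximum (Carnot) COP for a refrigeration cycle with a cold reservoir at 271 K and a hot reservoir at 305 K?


dT = 305 - 271 = 34 K
COP_carnot = T_cold / dT = 271 / 34
COP_carnot = 7.971

7.971


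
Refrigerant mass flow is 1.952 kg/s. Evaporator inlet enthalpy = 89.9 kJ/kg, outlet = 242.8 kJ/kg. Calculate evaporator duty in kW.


dh = 242.8 - 89.9 = 152.9 kJ/kg
Q_evap = m_dot * dh = 1.952 * 152.9
Q_evap = 298.46 kW

298.46


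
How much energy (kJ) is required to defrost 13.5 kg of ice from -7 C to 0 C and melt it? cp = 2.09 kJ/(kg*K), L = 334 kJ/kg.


Sensible heat = cp * dT = 2.09 * 7 = 14.63 kJ/kg
Total per kg = 14.63 + 334 = 348.63 kJ/kg
Q = m * total = 13.5 * 348.63
Q = 4706.5 kJ

4706.5


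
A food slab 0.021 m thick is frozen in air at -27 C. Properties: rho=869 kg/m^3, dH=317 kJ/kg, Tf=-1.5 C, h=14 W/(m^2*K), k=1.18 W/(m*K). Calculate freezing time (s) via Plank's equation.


dT = -1.5 - (-27) = 25.5 K
term1 = a/(2h) = 0.021/(2*14) = 0.00075
term2 = a^2/(8k) = 0.021^2/(8*1.18) = 0.00004671610169
t = rho*dH*1000/dT * (term1 + term2)
t = 869*317*1000/25.5 * (0.00075 + 0.00004671610169)
t = 8607 s

8607


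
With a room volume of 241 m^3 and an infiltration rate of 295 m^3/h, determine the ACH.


ACH = flow / volume
ACH = 295 / 241
ACH = 1.224

1.224


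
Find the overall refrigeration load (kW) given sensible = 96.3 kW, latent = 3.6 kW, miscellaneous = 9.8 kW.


Q_total = Q_s + Q_l + Q_misc
Q_total = 96.3 + 3.6 + 9.8
Q_total = 109.7 kW

109.7


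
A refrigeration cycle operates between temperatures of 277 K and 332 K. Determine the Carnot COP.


dT = 332 - 277 = 55 K
COP_carnot = T_cold / dT = 277 / 55
COP_carnot = 5.036

5.036


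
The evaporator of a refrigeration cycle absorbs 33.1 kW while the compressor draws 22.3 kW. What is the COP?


COP = Q_evap / W
COP = 33.1 / 22.3
COP = 1.484

1.484


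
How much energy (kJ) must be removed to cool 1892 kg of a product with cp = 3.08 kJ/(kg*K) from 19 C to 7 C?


dT = 19 - (7) = 12 K
Q = m * cp * dT = 1892 * 3.08 * 12
Q = 69928 kJ

69928


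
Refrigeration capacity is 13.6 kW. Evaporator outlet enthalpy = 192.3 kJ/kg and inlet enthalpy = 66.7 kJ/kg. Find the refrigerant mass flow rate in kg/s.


dh = 192.3 - 66.7 = 125.6 kJ/kg
m_dot = Q / dh = 13.6 / 125.6 = 0.1083 kg/s

0.1083


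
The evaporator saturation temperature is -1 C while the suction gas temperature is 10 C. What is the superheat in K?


Superheat = T_suction - T_evap
Superheat = 10 - (-1)
Superheat = 11 K

11


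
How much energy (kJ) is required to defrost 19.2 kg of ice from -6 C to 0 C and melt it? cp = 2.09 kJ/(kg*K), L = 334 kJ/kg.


Sensible heat = cp * dT = 2.09 * 6 = 12.54 kJ/kg
Total per kg = 12.54 + 334 = 346.54 kJ/kg
Q = m * total = 19.2 * 346.54
Q = 6653.6 kJ

6653.6


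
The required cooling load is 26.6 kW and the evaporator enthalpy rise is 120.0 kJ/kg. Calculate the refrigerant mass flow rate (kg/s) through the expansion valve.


m_dot = Q / dh
m_dot = 26.6 / 120.0
m_dot = 0.2217 kg/s

0.2217


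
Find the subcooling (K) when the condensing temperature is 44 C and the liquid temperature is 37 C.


Subcooling = T_cond - T_liquid
Subcooling = 44 - 37
Subcooling = 7 K

7


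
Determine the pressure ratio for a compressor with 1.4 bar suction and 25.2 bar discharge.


PR = P_high / P_low
PR = 25.2 / 1.4
PR = 18.0

18.0


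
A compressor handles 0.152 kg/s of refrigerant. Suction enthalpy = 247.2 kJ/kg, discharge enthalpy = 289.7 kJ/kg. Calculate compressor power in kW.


dh = 289.7 - 247.2 = 42.5 kJ/kg
W = m_dot * dh = 0.152 * 42.5 = 6.46 kW

6.46


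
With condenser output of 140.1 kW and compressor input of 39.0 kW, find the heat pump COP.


COP_hp = Q_cond / W
COP_hp = 140.1 / 39.0
COP_hp = 3.592

3.592


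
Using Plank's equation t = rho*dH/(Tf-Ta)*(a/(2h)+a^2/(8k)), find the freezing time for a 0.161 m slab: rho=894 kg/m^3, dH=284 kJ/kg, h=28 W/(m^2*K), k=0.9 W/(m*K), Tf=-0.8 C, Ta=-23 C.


dT = -0.8 - (-23) = 22.2 K
term1 = a/(2h) = 0.161/(2*28) = 0.002875
term2 = a^2/(8k) = 0.161^2/(8*0.9) = 0.003600138889
t = rho*dH*1000/dT * (term1 + term2)
t = 894*284*1000/22.2 * (0.002875 + 0.003600138889)
t = 74055 s

74055


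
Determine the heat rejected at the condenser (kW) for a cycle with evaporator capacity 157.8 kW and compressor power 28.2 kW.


Q_cond = Q_evap + W
Q_cond = 157.8 + 28.2
Q_cond = 186.0 kW

186.0


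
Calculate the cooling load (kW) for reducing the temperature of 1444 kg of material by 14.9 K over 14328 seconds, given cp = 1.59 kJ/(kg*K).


Q = m * cp * dT / t
Q = 1444 * 1.59 * 14.9 / 14328
Q = 2.388 kW

2.388


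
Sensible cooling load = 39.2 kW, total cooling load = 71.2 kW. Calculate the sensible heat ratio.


SHR = Q_sensible / Q_total
SHR = 39.2 / 71.2
SHR = 0.551

0.551


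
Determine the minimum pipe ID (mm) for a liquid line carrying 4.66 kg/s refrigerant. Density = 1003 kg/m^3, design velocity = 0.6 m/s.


A = m_dot / (rho * v) = 4.66 / (1003 * 0.6) = 0.007743436358 m^2
d = sqrt(4*A/pi) * 1000
d = 99.3 mm

99.3


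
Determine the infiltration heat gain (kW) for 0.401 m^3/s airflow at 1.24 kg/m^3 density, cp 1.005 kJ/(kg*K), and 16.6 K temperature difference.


Q = V_dot * rho * cp * dT
Q = 0.401 * 1.24 * 1.005 * 16.6
Q = 8.295 kW

8.295


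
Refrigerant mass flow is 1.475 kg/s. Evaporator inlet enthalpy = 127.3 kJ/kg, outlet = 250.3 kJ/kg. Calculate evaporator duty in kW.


dh = 250.3 - 127.3 = 123.0 kJ/kg
Q_evap = m_dot * dh = 1.475 * 123.0
Q_evap = 181.43 kW

181.43


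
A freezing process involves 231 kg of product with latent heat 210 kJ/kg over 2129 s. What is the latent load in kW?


Q_lat = m * h_fg / t
Q_lat = 231 * 210 / 2129
Q_lat = 22.79 kW

22.79


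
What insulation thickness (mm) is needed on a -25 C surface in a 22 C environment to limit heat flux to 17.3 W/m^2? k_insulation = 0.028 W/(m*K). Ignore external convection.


dT = 22 - (-25) = 47 K
thickness = k * dT / q_max * 1000
thickness = 0.028 * 47 / 17.3 * 1000
thickness = 76.1 mm

76.1


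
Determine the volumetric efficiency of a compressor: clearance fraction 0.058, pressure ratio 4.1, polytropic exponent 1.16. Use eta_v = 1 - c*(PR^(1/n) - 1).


PR^(1/n) = 4.1^(1/1.16) = 3.37490805
eta_v = 1 - 0.058 * (3.37490805 - 1)
eta_v = 0.8623

0.8623


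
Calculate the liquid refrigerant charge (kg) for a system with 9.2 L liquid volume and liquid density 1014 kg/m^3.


Charge = V * rho / 1000
Charge = 9.2 * 1014 / 1000
Charge = 9.33 kg

9.33


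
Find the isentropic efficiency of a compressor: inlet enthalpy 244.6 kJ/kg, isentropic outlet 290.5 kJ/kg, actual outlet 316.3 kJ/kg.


dh_ideal = 290.5 - 244.6 = 45.9 kJ/kg
dh_actual = 316.3 - 244.6 = 71.7 kJ/kg
eta_s = dh_ideal / dh_actual = 45.9 / 71.7
eta_s = 0.6402

0.6402


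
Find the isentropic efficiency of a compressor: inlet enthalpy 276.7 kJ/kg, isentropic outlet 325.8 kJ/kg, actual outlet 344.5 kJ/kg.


dh_ideal = 325.8 - 276.7 = 49.1 kJ/kg
dh_actual = 344.5 - 276.7 = 67.8 kJ/kg
eta_s = dh_ideal / dh_actual = 49.1 / 67.8
eta_s = 0.7242

0.7242


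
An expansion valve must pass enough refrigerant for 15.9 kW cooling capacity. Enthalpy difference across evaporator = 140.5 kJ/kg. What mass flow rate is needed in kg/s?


m_dot = Q / dh
m_dot = 15.9 / 140.5
m_dot = 0.1132 kg/s

0.1132


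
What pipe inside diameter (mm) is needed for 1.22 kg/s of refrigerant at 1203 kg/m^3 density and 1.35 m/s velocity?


A = m_dot / (rho * v) = 1.22 / (1203 * 1.35) = 0.0007512083988 m^2
d = sqrt(4*A/pi) * 1000
d = 30.9 mm

30.9


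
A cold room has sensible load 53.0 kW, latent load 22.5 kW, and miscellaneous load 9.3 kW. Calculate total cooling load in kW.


Q_total = Q_s + Q_l + Q_misc
Q_total = 53.0 + 22.5 + 9.3
Q_total = 84.8 kW

84.8


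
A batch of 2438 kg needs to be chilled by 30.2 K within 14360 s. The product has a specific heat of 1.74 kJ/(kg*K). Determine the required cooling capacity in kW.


Q = m * cp * dT / t
Q = 2438 * 1.74 * 30.2 / 14360
Q = 8.921 kW

8.921


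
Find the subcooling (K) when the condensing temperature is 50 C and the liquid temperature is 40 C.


Subcooling = T_cond - T_liquid
Subcooling = 50 - 40
Subcooling = 10 K

10


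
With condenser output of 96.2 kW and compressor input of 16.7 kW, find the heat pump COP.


COP_hp = Q_cond / W
COP_hp = 96.2 / 16.7
COP_hp = 5.76

5.76


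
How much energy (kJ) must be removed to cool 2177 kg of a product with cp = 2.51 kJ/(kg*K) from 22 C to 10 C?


dT = 22 - (10) = 12 K
Q = m * cp * dT = 2177 * 2.51 * 12
Q = 65571 kJ

65571


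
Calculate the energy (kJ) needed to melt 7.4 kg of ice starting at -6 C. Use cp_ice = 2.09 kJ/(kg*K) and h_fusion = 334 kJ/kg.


Sensible heat = cp * dT = 2.09 * 6 = 12.54 kJ/kg
Total per kg = 12.54 + 334 = 346.54 kJ/kg
Q = m * total = 7.4 * 346.54
Q = 2564.4 kJ

2564.4


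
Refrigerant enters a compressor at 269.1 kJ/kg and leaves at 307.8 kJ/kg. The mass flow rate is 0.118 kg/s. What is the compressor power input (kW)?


dh = 307.8 - 269.1 = 38.7 kJ/kg
W = m_dot * dh = 0.118 * 38.7 = 4.57 kW

4.57


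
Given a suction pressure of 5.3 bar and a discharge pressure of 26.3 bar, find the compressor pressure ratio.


PR = P_high / P_low
PR = 26.3 / 5.3
PR = 4.962

4.962


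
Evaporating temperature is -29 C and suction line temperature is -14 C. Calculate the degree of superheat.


Superheat = T_suction - T_evap
Superheat = -14 - (-29)
Superheat = 15 K

15


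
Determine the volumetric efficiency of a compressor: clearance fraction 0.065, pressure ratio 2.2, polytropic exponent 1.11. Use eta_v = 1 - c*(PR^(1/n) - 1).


PR^(1/n) = 2.2^(1/1.11) = 2.0346462
eta_v = 1 - 0.065 * (2.0346462 - 1)
eta_v = 0.9327

0.9327


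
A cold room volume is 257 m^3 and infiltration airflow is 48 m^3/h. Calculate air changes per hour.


ACH = flow / volume
ACH = 48 / 257
ACH = 0.187

0.187


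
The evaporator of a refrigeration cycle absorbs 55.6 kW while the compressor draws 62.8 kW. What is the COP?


COP = Q_evap / W
COP = 55.6 / 62.8
COP = 0.885

0.885


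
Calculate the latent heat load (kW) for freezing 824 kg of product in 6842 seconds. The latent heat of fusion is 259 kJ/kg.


Q_lat = m * h_fg / t
Q_lat = 824 * 259 / 6842
Q_lat = 31.19 kW

31.19


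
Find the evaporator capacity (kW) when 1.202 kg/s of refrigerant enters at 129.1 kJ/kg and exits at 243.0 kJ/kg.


dh = 243.0 - 129.1 = 113.9 kJ/kg
Q_evap = m_dot * dh = 1.202 * 113.9
Q_evap = 136.91 kW

136.91


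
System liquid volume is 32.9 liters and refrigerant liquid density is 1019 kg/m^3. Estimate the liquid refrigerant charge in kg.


Charge = V * rho / 1000
Charge = 32.9 * 1019 / 1000
Charge = 33.53 kg

33.53


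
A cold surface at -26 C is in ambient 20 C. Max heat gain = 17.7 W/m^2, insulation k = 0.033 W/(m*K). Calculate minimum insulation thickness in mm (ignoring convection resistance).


dT = 20 - (-26) = 46 K
thickness = k * dT / q_max * 1000
thickness = 0.033 * 46 / 17.7 * 1000
thickness = 85.8 mm

85.8


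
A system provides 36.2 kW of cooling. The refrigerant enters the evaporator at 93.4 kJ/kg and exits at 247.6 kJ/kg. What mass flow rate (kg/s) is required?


dh = 247.6 - 93.4 = 154.2 kJ/kg
m_dot = Q / dh = 36.2 / 154.2 = 0.2348 kg/s

0.2348


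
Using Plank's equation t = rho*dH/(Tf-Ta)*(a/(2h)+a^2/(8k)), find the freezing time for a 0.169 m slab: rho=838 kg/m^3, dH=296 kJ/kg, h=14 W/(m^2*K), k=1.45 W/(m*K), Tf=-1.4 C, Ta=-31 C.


dT = -1.4 - (-31) = 29.6 K
term1 = a/(2h) = 0.169/(2*14) = 0.006035714286
term2 = a^2/(8k) = 0.169^2/(8*1.45) = 0.002462155172
t = rho*dH*1000/dT * (term1 + term2)
t = 838*296*1000/29.6 * (0.006035714286 + 0.002462155172)
t = 71212 s

71212


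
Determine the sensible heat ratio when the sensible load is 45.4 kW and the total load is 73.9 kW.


SHR = Q_sensible / Q_total
SHR = 45.4 / 73.9
SHR = 0.614

0.614


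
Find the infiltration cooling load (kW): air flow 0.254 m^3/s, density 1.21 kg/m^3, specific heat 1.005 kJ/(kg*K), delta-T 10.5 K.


Q = V_dot * rho * cp * dT
Q = 0.254 * 1.21 * 1.005 * 10.5
Q = 3.243 kW

3.243


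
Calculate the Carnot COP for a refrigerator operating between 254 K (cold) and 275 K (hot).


dT = 275 - 254 = 21 K
COP_carnot = T_cold / dT = 254 / 21
COP_carnot = 12.095

12.095


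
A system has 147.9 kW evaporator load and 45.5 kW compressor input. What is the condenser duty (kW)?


Q_cond = Q_evap + W
Q_cond = 147.9 + 45.5
Q_cond = 193.4 kW

193.4


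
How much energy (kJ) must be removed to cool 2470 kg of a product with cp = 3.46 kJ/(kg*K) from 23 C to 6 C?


dT = 23 - (6) = 17 K
Q = m * cp * dT = 2470 * 3.46 * 17
Q = 145285 kJ

145285


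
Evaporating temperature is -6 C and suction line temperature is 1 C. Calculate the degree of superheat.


Superheat = T_suction - T_evap
Superheat = 1 - (-6)
Superheat = 7 K

7


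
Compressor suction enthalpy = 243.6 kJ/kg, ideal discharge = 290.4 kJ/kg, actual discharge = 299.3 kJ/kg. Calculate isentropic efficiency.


dh_ideal = 290.4 - 243.6 = 46.8 kJ/kg
dh_actual = 299.3 - 243.6 = 55.7 kJ/kg
eta_s = dh_ideal / dh_actual = 46.8 / 55.7
eta_s = 0.8402

0.8402


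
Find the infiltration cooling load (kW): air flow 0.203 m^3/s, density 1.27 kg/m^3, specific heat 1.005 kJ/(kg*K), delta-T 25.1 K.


Q = V_dot * rho * cp * dT
Q = 0.203 * 1.27 * 1.005 * 25.1
Q = 6.503 kW

6.503


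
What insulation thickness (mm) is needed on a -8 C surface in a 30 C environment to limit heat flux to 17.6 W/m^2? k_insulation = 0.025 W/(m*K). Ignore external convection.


dT = 30 - (-8) = 38 K
thickness = k * dT / q_max * 1000
thickness = 0.025 * 38 / 17.6 * 1000
thickness = 54.0 mm

54.0


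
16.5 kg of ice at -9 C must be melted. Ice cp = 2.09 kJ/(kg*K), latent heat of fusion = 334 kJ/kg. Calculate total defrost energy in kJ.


Sensible heat = cp * dT = 2.09 * 9 = 18.81 kJ/kg
Total per kg = 18.81 + 334 = 352.81 kJ/kg
Q = m * total = 16.5 * 352.81
Q = 5821.4 kJ

5821.4


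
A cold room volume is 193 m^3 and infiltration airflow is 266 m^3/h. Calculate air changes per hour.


ACH = flow / volume
ACH = 266 / 193
ACH = 1.378

1.378


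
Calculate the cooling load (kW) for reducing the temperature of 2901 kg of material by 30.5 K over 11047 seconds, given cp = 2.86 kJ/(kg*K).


Q = m * cp * dT / t
Q = 2901 * 2.86 * 30.5 / 11047
Q = 22.907 kW

22.907


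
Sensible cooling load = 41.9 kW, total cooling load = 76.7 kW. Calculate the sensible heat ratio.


SHR = Q_sensible / Q_total
SHR = 41.9 / 76.7
SHR = 0.546

0.546


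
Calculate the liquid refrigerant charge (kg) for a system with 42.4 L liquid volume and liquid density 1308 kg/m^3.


Charge = V * rho / 1000
Charge = 42.4 * 1308 / 1000
Charge = 55.46 kg

55.46


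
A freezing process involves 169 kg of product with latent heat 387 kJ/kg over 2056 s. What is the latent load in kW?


Q_lat = m * h_fg / t
Q_lat = 169 * 387 / 2056
Q_lat = 31.81 kW

31.81


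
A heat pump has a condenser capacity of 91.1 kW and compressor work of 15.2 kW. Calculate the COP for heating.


COP_hp = Q_cond / W
COP_hp = 91.1 / 15.2
COP_hp = 5.993

5.993


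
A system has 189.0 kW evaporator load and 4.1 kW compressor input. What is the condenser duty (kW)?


Q_cond = Q_evap + W
Q_cond = 189.0 + 4.1
Q_cond = 193.1 kW

193.1


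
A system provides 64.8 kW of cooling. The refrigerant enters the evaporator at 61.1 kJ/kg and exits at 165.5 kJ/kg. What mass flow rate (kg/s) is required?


dh = 165.5 - 61.1 = 104.4 kJ/kg
m_dot = Q / dh = 64.8 / 104.4 = 0.6207 kg/s

0.6207


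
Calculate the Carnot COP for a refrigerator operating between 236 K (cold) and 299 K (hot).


dT = 299 - 236 = 63 K
COP_carnot = T_cold / dT = 236 / 63
COP_carnot = 3.746

3.746


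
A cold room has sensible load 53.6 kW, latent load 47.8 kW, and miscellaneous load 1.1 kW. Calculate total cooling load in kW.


Q_total = Q_s + Q_l + Q_misc
Q_total = 53.6 + 47.8 + 1.1
Q_total = 102.5 kW

102.5


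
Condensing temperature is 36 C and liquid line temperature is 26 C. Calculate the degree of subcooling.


Subcooling = T_cond - T_liquid
Subcooling = 36 - 26
Subcooling = 10 K

10


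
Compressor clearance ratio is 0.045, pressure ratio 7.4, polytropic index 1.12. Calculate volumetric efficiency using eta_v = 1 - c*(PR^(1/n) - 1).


PR^(1/n) = 7.4^(1/1.12) = 5.97172431
eta_v = 1 - 0.045 * (5.97172431 - 1)
eta_v = 0.7763

0.7763


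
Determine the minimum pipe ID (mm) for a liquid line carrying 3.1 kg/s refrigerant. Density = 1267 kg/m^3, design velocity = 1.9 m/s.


A = m_dot / (rho * v) = 3.1 / (1267 * 1.9) = 0.001287749761 m^2
d = sqrt(4*A/pi) * 1000
d = 40.5 mm

40.5


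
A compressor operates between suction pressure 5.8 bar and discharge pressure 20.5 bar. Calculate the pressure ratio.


PR = P_high / P_low
PR = 20.5 / 5.8
PR = 3.534

3.534


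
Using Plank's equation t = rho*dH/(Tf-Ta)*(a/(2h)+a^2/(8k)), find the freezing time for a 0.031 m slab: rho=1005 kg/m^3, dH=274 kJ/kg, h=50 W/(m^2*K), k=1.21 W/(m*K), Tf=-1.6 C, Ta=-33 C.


dT = -1.6 - (-33) = 31.4 K
term1 = a/(2h) = 0.031/(2*50) = 0.00031
term2 = a^2/(8k) = 0.031^2/(8*1.21) = 0.0000992768595
t = rho*dH*1000/dT * (term1 + term2)
t = 1005*274*1000/31.4 * (0.00031 + 0.0000992768595)
t = 3589 s

3589


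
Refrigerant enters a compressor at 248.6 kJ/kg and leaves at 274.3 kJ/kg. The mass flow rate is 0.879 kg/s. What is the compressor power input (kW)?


dh = 274.3 - 248.6 = 25.7 kJ/kg
W = m_dot * dh = 0.879 * 25.7 = 22.59 kW

22.59
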